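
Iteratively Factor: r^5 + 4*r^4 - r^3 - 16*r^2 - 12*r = (r + 3)*(r^4 + r^3 - 4*r^2 - 4*r) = r*(r + 3)*(r^3 + r^2 - 4*r - 4) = r*(r + 1)*(r + 3)*(r^2 - 4) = r*(r + 1)*(r + 2)*(r + 3)*(r - 2)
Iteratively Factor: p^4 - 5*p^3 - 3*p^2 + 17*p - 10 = (p - 1)*(p^3 - 4*p^2 - 7*p + 10) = (p - 1)*(p + 2)*(p^2 - 6*p + 5) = (p - 1)^2*(p + 2)*(p - 5)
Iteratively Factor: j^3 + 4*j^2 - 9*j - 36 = (j + 3)*(j^2 + j - 12) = (j - 3)*(j + 3)*(j + 4)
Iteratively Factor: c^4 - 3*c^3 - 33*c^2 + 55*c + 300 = (c + 4)*(c^3 - 7*c^2 - 5*c + 75) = (c - 5)*(c + 4)*(c^2 - 2*c - 15) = (c - 5)^2*(c + 4)*(c + 3)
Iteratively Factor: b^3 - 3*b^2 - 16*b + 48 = (b - 4)*(b^2 + b - 12) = (b - 4)*(b - 3)*(b + 4)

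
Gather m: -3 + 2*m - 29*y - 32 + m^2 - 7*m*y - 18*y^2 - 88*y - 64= m^2 + m*(2 - 7*y) - 18*y^2 - 117*y - 99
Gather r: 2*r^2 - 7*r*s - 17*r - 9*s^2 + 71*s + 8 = 2*r^2 + r*(-7*s - 17) - 9*s^2 + 71*s + 8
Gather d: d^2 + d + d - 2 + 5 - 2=d^2 + 2*d + 1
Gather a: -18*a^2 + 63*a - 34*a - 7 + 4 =-18*a^2 + 29*a - 3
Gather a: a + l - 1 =a + l - 1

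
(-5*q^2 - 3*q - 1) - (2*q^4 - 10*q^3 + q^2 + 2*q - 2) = -2*q^4 + 10*q^3 - 6*q^2 - 5*q + 1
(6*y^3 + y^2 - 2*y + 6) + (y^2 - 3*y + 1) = 6*y^3 + 2*y^2 - 5*y + 7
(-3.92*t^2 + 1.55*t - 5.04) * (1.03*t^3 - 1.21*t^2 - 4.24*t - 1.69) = -4.0376*t^5 + 6.3397*t^4 + 9.5541*t^3 + 6.1512*t^2 + 18.7501*t + 8.5176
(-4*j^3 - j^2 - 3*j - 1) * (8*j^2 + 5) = -32*j^5 - 8*j^4 - 44*j^3 - 13*j^2 - 15*j - 5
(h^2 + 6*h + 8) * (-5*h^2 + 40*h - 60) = -5*h^4 + 10*h^3 + 140*h^2 - 40*h - 480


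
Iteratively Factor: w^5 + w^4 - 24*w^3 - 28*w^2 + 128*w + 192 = (w + 2)*(w^4 - w^3 - 22*w^2 + 16*w + 96) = (w + 2)^2*(w^3 - 3*w^2 - 16*w + 48) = (w - 3)*(w + 2)^2*(w^2 - 16) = (w - 3)*(w + 2)^2*(w + 4)*(w - 4)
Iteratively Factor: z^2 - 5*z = (z - 5)*(z)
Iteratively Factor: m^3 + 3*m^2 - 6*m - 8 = (m - 2)*(m^2 + 5*m + 4) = (m - 2)*(m + 1)*(m + 4)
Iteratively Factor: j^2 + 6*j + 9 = (j + 3)*(j + 3)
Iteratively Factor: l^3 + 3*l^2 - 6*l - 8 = (l + 1)*(l^2 + 2*l - 8) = (l - 2)*(l + 1)*(l + 4)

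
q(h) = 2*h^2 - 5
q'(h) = 4*h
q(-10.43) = 212.57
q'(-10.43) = -41.72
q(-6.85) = 88.84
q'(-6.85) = -27.40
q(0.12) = -4.97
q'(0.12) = 0.48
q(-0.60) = -4.28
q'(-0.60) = -2.40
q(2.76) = 10.24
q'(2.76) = 11.04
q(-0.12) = -4.97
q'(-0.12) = -0.48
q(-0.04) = -5.00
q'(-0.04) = -0.16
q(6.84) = 88.57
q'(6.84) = 27.36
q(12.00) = 283.00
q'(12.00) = 48.00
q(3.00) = 13.00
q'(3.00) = 12.00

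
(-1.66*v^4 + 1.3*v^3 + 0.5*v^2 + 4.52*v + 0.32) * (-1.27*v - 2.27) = 2.1082*v^5 + 2.1172*v^4 - 3.586*v^3 - 6.8754*v^2 - 10.6668*v - 0.7264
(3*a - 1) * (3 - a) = -3*a^2 + 10*a - 3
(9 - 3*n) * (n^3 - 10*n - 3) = -3*n^4 + 9*n^3 + 30*n^2 - 81*n - 27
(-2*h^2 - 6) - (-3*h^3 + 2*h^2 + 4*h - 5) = 3*h^3 - 4*h^2 - 4*h - 1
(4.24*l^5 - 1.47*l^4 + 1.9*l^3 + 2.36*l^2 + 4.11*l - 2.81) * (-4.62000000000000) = -19.5888*l^5 + 6.7914*l^4 - 8.778*l^3 - 10.9032*l^2 - 18.9882*l + 12.9822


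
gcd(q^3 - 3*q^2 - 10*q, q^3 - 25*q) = q^2 - 5*q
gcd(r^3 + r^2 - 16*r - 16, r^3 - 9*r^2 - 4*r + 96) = r - 4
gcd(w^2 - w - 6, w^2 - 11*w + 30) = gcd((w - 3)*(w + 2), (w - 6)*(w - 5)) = 1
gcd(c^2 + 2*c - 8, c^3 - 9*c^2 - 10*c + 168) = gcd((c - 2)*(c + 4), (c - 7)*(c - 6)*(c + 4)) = c + 4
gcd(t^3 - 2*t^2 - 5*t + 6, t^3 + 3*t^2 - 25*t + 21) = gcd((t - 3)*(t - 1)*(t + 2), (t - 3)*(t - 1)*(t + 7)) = t^2 - 4*t + 3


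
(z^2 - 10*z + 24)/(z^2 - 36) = (z - 4)/(z + 6)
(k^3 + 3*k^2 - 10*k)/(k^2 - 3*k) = (k^2 + 3*k - 10)/(k - 3)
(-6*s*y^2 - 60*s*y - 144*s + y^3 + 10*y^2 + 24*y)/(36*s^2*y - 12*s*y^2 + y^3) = (y^2 + 10*y + 24)/(y*(-6*s + y))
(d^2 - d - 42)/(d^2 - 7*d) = (d + 6)/d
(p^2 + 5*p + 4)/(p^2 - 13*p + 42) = (p^2 + 5*p + 4)/(p^2 - 13*p + 42)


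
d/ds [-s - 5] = -1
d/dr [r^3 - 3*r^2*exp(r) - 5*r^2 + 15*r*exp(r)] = -3*r^2*exp(r) + 3*r^2 + 9*r*exp(r) - 10*r + 15*exp(r)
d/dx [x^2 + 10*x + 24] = 2*x + 10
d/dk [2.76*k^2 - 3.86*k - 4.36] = 5.52*k - 3.86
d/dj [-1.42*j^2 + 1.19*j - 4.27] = 1.19 - 2.84*j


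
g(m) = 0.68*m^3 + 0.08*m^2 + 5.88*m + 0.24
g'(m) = 2.04*m^2 + 0.16*m + 5.88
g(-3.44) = -46.72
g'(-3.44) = 29.47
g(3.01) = 37.21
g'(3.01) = 24.84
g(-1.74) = -13.33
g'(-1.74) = 11.78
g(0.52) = 3.41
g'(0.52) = 6.51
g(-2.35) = -21.96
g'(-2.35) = 16.77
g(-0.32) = -1.66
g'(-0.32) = 6.04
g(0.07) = 0.65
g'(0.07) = 5.90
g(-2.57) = -25.89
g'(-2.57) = 18.94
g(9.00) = 555.36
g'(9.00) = 172.56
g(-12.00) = -1233.84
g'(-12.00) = 297.72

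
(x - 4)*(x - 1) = x^2 - 5*x + 4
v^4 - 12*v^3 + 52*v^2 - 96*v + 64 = (v - 4)^2*(v - 2)^2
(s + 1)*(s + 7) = s^2 + 8*s + 7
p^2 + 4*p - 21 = (p - 3)*(p + 7)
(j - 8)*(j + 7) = j^2 - j - 56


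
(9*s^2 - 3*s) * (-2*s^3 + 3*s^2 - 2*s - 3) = -18*s^5 + 33*s^4 - 27*s^3 - 21*s^2 + 9*s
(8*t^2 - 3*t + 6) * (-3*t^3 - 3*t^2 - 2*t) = -24*t^5 - 15*t^4 - 25*t^3 - 12*t^2 - 12*t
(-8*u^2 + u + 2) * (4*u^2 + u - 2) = -32*u^4 - 4*u^3 + 25*u^2 - 4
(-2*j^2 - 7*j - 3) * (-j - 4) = 2*j^3 + 15*j^2 + 31*j + 12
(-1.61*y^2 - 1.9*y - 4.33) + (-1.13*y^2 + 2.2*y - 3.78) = -2.74*y^2 + 0.3*y - 8.11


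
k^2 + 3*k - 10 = (k - 2)*(k + 5)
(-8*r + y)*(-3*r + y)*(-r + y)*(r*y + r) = -24*r^4*y - 24*r^4 + 35*r^3*y^2 + 35*r^3*y - 12*r^2*y^3 - 12*r^2*y^2 + r*y^4 + r*y^3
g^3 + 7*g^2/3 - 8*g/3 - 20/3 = (g - 5/3)*(g + 2)^2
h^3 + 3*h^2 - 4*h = h*(h - 1)*(h + 4)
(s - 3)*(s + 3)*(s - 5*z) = s^3 - 5*s^2*z - 9*s + 45*z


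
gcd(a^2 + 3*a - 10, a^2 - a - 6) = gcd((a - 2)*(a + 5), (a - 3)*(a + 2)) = 1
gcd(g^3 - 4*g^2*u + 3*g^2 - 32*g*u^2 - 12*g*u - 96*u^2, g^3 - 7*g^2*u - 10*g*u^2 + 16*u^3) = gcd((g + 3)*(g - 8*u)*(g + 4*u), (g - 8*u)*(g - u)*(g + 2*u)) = -g + 8*u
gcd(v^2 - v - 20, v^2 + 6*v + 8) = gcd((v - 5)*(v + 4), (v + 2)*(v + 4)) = v + 4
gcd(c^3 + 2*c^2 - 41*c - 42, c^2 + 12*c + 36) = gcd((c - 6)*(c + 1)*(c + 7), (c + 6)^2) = 1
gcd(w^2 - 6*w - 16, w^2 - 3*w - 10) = w + 2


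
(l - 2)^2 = l^2 - 4*l + 4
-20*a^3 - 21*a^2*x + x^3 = (-5*a + x)*(a + x)*(4*a + x)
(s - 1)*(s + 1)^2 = s^3 + s^2 - s - 1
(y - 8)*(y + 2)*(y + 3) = y^3 - 3*y^2 - 34*y - 48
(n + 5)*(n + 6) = n^2 + 11*n + 30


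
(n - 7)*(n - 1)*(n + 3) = n^3 - 5*n^2 - 17*n + 21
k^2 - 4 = (k - 2)*(k + 2)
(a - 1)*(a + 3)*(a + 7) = a^3 + 9*a^2 + 11*a - 21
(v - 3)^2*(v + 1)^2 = v^4 - 4*v^3 - 2*v^2 + 12*v + 9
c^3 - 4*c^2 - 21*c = c*(c - 7)*(c + 3)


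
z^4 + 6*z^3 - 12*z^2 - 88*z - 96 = (z - 4)*(z + 2)^2*(z + 6)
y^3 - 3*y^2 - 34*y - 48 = (y - 8)*(y + 2)*(y + 3)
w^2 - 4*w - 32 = (w - 8)*(w + 4)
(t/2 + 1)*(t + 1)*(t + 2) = t^3/2 + 5*t^2/2 + 4*t + 2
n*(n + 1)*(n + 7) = n^3 + 8*n^2 + 7*n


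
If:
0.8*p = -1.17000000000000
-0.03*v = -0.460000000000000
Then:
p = -1.46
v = 15.33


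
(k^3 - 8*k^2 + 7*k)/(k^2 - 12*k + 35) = k*(k - 1)/(k - 5)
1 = 1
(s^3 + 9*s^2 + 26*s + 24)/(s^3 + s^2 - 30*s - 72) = (s + 2)/(s - 6)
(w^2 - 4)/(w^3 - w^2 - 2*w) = (w + 2)/(w*(w + 1))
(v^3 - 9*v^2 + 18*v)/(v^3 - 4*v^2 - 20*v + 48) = v*(v - 3)/(v^2 + 2*v - 8)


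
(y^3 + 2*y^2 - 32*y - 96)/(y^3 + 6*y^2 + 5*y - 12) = (y^2 - 2*y - 24)/(y^2 + 2*y - 3)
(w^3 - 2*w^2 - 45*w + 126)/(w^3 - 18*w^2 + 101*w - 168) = (w^2 + w - 42)/(w^2 - 15*w + 56)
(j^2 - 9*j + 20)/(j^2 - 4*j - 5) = (j - 4)/(j + 1)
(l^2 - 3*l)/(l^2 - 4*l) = (l - 3)/(l - 4)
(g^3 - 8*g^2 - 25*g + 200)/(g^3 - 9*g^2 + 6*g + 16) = (g^2 - 25)/(g^2 - g - 2)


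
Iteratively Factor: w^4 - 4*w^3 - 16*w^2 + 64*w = (w - 4)*(w^3 - 16*w) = (w - 4)^2*(w^2 + 4*w) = (w - 4)^2*(w + 4)*(w)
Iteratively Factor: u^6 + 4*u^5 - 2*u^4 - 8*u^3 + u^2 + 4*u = (u - 1)*(u^5 + 5*u^4 + 3*u^3 - 5*u^2 - 4*u) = u*(u - 1)*(u^4 + 5*u^3 + 3*u^2 - 5*u - 4) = u*(u - 1)*(u + 1)*(u^3 + 4*u^2 - u - 4) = u*(u - 1)*(u + 1)^2*(u^2 + 3*u - 4) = u*(u - 1)^2*(u + 1)^2*(u + 4)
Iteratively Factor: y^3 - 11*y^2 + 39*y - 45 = (y - 5)*(y^2 - 6*y + 9) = (y - 5)*(y - 3)*(y - 3)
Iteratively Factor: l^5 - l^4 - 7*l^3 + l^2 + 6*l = (l - 1)*(l^4 - 7*l^2 - 6*l) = (l - 1)*(l + 1)*(l^3 - l^2 - 6*l) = l*(l - 1)*(l + 1)*(l^2 - l - 6) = l*(l - 1)*(l + 1)*(l + 2)*(l - 3)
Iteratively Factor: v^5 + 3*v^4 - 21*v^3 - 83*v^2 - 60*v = (v + 4)*(v^4 - v^3 - 17*v^2 - 15*v) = (v + 1)*(v + 4)*(v^3 - 2*v^2 - 15*v) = (v - 5)*(v + 1)*(v + 4)*(v^2 + 3*v) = (v - 5)*(v + 1)*(v + 3)*(v + 4)*(v)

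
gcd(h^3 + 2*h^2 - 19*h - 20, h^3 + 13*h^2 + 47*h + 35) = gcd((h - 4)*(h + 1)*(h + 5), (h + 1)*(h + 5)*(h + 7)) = h^2 + 6*h + 5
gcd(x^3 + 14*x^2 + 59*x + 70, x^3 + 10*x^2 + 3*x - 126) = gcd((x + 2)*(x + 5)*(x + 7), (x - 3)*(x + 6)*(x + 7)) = x + 7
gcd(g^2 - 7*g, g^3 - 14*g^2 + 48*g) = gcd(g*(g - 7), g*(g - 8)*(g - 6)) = g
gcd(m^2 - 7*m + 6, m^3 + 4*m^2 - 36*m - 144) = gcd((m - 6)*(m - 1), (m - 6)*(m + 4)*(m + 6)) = m - 6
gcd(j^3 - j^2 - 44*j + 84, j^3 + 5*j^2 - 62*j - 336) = j + 7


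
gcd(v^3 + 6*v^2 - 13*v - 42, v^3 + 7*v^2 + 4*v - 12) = v + 2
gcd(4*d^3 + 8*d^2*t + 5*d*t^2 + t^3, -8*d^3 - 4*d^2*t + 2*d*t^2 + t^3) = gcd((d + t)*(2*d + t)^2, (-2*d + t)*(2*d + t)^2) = 4*d^2 + 4*d*t + t^2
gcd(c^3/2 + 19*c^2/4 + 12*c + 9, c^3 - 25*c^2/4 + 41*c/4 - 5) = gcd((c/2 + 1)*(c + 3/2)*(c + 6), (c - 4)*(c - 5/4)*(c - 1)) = 1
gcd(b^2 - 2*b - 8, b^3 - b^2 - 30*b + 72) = b - 4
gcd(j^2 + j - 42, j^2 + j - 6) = 1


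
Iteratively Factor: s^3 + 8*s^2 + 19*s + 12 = (s + 1)*(s^2 + 7*s + 12) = (s + 1)*(s + 3)*(s + 4)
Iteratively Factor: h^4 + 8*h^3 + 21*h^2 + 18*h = (h)*(h^3 + 8*h^2 + 21*h + 18) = h*(h + 3)*(h^2 + 5*h + 6) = h*(h + 3)^2*(h + 2)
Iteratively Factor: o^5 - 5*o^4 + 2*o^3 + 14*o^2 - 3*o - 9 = (o - 3)*(o^4 - 2*o^3 - 4*o^2 + 2*o + 3) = (o - 3)^2*(o^3 + o^2 - o - 1) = (o - 3)^2*(o + 1)*(o^2 - 1) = (o - 3)^2*(o + 1)^2*(o - 1)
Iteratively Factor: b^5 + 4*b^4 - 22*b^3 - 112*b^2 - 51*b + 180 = (b - 1)*(b^4 + 5*b^3 - 17*b^2 - 129*b - 180) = (b - 1)*(b + 3)*(b^3 + 2*b^2 - 23*b - 60) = (b - 1)*(b + 3)^2*(b^2 - b - 20) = (b - 1)*(b + 3)^2*(b + 4)*(b - 5)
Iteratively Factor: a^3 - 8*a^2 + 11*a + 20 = (a - 4)*(a^2 - 4*a - 5) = (a - 4)*(a + 1)*(a - 5)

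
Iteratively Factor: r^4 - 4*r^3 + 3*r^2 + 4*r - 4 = (r - 2)*(r^3 - 2*r^2 - r + 2) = (r - 2)*(r - 1)*(r^2 - r - 2) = (r - 2)^2*(r - 1)*(r + 1)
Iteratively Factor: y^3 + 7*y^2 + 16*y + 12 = (y + 2)*(y^2 + 5*y + 6) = (y + 2)*(y + 3)*(y + 2)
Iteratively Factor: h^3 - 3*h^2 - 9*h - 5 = (h + 1)*(h^2 - 4*h - 5) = (h - 5)*(h + 1)*(h + 1)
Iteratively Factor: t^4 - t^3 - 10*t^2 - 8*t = (t)*(t^3 - t^2 - 10*t - 8) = t*(t + 1)*(t^2 - 2*t - 8) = t*(t + 1)*(t + 2)*(t - 4)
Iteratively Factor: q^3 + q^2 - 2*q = (q + 2)*(q^2 - q) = (q - 1)*(q + 2)*(q)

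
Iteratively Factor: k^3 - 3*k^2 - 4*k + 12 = (k - 3)*(k^2 - 4) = (k - 3)*(k - 2)*(k + 2)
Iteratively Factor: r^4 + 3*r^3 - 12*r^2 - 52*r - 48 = (r + 3)*(r^3 - 12*r - 16) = (r + 2)*(r + 3)*(r^2 - 2*r - 8) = (r + 2)^2*(r + 3)*(r - 4)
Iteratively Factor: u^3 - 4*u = (u + 2)*(u^2 - 2*u) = (u - 2)*(u + 2)*(u)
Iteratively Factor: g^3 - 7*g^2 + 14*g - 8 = (g - 2)*(g^2 - 5*g + 4) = (g - 2)*(g - 1)*(g - 4)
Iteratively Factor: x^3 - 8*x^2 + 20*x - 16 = (x - 4)*(x^2 - 4*x + 4) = (x - 4)*(x - 2)*(x - 2)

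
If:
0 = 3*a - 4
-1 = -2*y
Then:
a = 4/3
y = 1/2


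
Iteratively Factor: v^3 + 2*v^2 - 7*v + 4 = (v - 1)*(v^2 + 3*v - 4) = (v - 1)^2*(v + 4)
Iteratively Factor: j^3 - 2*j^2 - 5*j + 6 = (j - 1)*(j^2 - j - 6) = (j - 1)*(j + 2)*(j - 3)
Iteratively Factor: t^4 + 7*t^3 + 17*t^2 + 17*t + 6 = (t + 2)*(t^3 + 5*t^2 + 7*t + 3) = (t + 1)*(t + 2)*(t^2 + 4*t + 3) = (t + 1)^2*(t + 2)*(t + 3)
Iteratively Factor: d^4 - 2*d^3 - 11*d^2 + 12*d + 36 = (d + 2)*(d^3 - 4*d^2 - 3*d + 18) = (d - 3)*(d + 2)*(d^2 - d - 6) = (d - 3)*(d + 2)^2*(d - 3)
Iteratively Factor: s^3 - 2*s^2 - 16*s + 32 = (s - 4)*(s^2 + 2*s - 8) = (s - 4)*(s + 4)*(s - 2)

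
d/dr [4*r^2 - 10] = 8*r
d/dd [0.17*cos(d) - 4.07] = -0.17*sin(d)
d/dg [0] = 0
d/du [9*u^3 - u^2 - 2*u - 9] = 27*u^2 - 2*u - 2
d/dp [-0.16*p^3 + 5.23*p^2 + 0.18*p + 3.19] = -0.48*p^2 + 10.46*p + 0.18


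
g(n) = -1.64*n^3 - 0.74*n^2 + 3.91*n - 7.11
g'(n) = -4.92*n^2 - 1.48*n + 3.91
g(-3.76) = 54.90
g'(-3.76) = -60.08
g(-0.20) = -7.91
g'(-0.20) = 4.01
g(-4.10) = 77.45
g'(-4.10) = -72.73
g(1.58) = -9.25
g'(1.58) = -10.71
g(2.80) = -37.96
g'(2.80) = -38.81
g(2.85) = -39.94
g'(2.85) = -40.27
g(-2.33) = 0.51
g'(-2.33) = -19.35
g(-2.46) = 3.21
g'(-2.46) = -22.22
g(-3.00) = 18.78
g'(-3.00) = -35.93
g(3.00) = -46.32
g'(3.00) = -44.81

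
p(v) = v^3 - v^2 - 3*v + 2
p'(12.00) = 405.00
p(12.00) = 1550.00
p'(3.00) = 18.00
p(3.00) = 11.00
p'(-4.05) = 54.31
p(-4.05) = -68.68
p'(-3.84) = 48.92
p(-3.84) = -57.85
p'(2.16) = 6.68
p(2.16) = 0.93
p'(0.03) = -3.06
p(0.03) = 1.91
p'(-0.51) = -1.20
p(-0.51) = 3.14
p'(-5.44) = 96.66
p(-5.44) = -172.26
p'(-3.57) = 42.37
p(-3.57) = -45.53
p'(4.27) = 43.16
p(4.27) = 48.81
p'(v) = 3*v^2 - 2*v - 3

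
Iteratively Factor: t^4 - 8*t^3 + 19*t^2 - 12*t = (t - 1)*(t^3 - 7*t^2 + 12*t) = t*(t - 1)*(t^2 - 7*t + 12) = t*(t - 3)*(t - 1)*(t - 4)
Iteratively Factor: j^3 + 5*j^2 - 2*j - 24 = (j + 4)*(j^2 + j - 6) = (j + 3)*(j + 4)*(j - 2)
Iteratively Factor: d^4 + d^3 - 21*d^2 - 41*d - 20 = (d + 4)*(d^3 - 3*d^2 - 9*d - 5) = (d + 1)*(d + 4)*(d^2 - 4*d - 5) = (d - 5)*(d + 1)*(d + 4)*(d + 1)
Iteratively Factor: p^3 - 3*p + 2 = (p - 1)*(p^2 + p - 2) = (p - 1)*(p + 2)*(p - 1)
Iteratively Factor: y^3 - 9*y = (y)*(y^2 - 9) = y*(y + 3)*(y - 3)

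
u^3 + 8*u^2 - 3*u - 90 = (u - 3)*(u + 5)*(u + 6)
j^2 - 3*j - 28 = (j - 7)*(j + 4)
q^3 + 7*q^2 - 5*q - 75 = (q - 3)*(q + 5)^2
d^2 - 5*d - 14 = (d - 7)*(d + 2)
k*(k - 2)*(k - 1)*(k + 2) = k^4 - k^3 - 4*k^2 + 4*k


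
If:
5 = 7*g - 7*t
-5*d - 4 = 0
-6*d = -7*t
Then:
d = -4/5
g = 1/35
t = -24/35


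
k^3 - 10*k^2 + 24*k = k*(k - 6)*(k - 4)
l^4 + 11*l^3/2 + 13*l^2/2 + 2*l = l*(l + 1/2)*(l + 1)*(l + 4)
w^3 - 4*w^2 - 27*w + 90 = (w - 6)*(w - 3)*(w + 5)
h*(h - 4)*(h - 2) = h^3 - 6*h^2 + 8*h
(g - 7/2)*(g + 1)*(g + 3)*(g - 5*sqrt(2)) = g^4 - 5*sqrt(2)*g^3 + g^3/2 - 11*g^2 - 5*sqrt(2)*g^2/2 - 21*g/2 + 55*sqrt(2)*g + 105*sqrt(2)/2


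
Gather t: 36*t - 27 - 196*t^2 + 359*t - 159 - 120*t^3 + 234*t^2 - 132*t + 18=-120*t^3 + 38*t^2 + 263*t - 168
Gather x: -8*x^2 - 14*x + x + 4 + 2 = -8*x^2 - 13*x + 6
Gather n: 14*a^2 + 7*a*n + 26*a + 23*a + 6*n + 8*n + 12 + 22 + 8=14*a^2 + 49*a + n*(7*a + 14) + 42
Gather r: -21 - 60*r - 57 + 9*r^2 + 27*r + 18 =9*r^2 - 33*r - 60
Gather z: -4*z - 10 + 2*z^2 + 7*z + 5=2*z^2 + 3*z - 5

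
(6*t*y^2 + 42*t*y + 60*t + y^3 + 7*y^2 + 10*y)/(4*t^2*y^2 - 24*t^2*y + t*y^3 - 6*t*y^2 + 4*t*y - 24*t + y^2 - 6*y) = (6*t*y^2 + 42*t*y + 60*t + y^3 + 7*y^2 + 10*y)/(4*t^2*y^2 - 24*t^2*y + t*y^3 - 6*t*y^2 + 4*t*y - 24*t + y^2 - 6*y)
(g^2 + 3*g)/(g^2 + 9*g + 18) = g/(g + 6)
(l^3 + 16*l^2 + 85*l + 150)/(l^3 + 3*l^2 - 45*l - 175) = (l + 6)/(l - 7)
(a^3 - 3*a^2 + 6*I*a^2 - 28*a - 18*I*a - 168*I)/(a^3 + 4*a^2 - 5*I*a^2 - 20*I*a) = (a^2 + a*(-7 + 6*I) - 42*I)/(a*(a - 5*I))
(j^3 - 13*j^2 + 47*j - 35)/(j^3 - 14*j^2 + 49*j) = (j^2 - 6*j + 5)/(j*(j - 7))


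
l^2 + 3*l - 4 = (l - 1)*(l + 4)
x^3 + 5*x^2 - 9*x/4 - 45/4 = (x - 3/2)*(x + 3/2)*(x + 5)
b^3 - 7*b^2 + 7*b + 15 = (b - 5)*(b - 3)*(b + 1)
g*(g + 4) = g^2 + 4*g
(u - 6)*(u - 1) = u^2 - 7*u + 6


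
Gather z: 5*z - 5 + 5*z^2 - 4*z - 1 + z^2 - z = 6*z^2 - 6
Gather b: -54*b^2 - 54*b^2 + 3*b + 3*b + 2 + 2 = -108*b^2 + 6*b + 4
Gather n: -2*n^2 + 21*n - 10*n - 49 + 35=-2*n^2 + 11*n - 14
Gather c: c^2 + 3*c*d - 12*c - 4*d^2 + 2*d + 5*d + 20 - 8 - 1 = c^2 + c*(3*d - 12) - 4*d^2 + 7*d + 11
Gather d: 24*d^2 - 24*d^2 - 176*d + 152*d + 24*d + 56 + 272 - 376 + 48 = 0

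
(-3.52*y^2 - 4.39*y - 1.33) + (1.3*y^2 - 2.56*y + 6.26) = -2.22*y^2 - 6.95*y + 4.93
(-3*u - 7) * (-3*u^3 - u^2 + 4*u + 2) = 9*u^4 + 24*u^3 - 5*u^2 - 34*u - 14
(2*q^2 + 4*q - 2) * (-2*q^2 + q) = -4*q^4 - 6*q^3 + 8*q^2 - 2*q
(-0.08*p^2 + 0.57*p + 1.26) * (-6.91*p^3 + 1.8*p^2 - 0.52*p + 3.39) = 0.5528*p^5 - 4.0827*p^4 - 7.639*p^3 + 1.7004*p^2 + 1.2771*p + 4.2714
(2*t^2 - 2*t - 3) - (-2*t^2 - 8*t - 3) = 4*t^2 + 6*t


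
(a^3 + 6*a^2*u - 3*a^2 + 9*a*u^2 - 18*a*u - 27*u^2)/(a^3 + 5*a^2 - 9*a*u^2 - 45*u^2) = (-a^2 - 3*a*u + 3*a + 9*u)/(-a^2 + 3*a*u - 5*a + 15*u)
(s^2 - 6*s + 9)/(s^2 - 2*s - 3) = (s - 3)/(s + 1)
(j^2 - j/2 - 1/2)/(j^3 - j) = (j + 1/2)/(j*(j + 1))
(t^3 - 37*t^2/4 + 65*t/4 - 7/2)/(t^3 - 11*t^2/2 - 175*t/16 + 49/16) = 4*(t - 2)/(4*t + 7)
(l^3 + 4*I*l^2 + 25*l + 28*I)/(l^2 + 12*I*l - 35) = (l^2 - 3*I*l + 4)/(l + 5*I)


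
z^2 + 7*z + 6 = (z + 1)*(z + 6)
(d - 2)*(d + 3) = d^2 + d - 6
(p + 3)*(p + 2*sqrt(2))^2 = p^3 + 3*p^2 + 4*sqrt(2)*p^2 + 8*p + 12*sqrt(2)*p + 24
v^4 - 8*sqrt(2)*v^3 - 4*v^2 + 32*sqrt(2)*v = v*(v - 2)*(v + 2)*(v - 8*sqrt(2))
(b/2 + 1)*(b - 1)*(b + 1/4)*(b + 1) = b^4/2 + 9*b^3/8 - b^2/4 - 9*b/8 - 1/4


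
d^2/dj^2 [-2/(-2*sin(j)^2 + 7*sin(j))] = 2*(-16*sin(j) + 42 - 25/sin(j) - 84/sin(j)^2 + 98/sin(j)^3)/(2*sin(j) - 7)^3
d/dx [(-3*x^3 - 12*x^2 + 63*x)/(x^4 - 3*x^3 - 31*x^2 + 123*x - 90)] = 3*(x^4 + 14*x^3 + 31*x^2 - 60*x - 210)/(x^6 - 62*x^4 + 60*x^3 + 961*x^2 - 1860*x + 900)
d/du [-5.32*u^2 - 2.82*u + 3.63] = -10.64*u - 2.82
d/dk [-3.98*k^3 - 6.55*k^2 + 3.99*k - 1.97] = -11.94*k^2 - 13.1*k + 3.99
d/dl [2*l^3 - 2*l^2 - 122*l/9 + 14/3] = 6*l^2 - 4*l - 122/9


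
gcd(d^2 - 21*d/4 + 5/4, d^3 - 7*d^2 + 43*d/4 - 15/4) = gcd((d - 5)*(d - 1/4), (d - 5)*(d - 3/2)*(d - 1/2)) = d - 5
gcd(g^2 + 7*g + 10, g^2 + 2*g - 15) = g + 5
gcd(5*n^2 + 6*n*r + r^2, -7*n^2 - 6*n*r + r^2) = n + r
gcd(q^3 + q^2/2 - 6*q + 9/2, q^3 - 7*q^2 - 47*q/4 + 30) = q - 3/2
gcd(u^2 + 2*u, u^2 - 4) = u + 2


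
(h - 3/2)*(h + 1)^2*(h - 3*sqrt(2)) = h^4 - 3*sqrt(2)*h^3 + h^3/2 - 3*sqrt(2)*h^2/2 - 2*h^2 - 3*h/2 + 6*sqrt(2)*h + 9*sqrt(2)/2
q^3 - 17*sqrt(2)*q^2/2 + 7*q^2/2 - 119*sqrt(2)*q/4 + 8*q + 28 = (q + 7/2)*(q - 8*sqrt(2))*(q - sqrt(2)/2)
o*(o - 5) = o^2 - 5*o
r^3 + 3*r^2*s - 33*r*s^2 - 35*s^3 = (r - 5*s)*(r + s)*(r + 7*s)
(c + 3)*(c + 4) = c^2 + 7*c + 12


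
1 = 1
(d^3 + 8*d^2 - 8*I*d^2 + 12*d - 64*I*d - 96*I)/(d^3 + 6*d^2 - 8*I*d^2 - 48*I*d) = (d + 2)/d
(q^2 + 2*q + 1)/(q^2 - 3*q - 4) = (q + 1)/(q - 4)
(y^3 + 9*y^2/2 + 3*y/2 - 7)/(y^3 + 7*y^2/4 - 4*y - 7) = 2*(2*y^2 + 5*y - 7)/(4*y^2 - y - 14)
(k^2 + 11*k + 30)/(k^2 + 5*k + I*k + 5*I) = (k + 6)/(k + I)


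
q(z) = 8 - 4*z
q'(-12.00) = -4.00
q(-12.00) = 56.00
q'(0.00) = -4.00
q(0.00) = 8.00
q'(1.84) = -4.00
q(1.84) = 0.64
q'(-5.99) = -4.00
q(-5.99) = 31.96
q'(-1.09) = -4.00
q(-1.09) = 12.36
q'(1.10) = -4.00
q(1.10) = 3.60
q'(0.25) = -4.00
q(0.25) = 7.00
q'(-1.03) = -4.00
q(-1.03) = 12.12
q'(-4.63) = -4.00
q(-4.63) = 26.52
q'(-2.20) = -4.00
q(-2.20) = 16.80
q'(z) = -4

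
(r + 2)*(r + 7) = r^2 + 9*r + 14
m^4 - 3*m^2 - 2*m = m*(m - 2)*(m + 1)^2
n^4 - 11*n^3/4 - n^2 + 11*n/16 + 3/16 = (n - 3)*(n - 1/2)*(n + 1/4)*(n + 1/2)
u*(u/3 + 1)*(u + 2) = u^3/3 + 5*u^2/3 + 2*u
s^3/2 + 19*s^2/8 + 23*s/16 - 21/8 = (s/2 + 1)*(s - 3/4)*(s + 7/2)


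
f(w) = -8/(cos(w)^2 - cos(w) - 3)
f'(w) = -8*(2*sin(w)*cos(w) - sin(w))/(cos(w)^2 - cos(w) - 3)^2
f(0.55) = 2.56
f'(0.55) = -0.30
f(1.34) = 2.52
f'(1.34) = 0.42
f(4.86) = 2.56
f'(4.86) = -0.57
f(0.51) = 2.57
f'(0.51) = -0.30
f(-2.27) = 4.12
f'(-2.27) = -3.71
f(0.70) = 2.52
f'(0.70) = -0.27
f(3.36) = 7.47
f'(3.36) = -4.46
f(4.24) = 3.42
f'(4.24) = -2.49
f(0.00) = 2.67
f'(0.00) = 0.00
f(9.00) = 6.36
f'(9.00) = 5.87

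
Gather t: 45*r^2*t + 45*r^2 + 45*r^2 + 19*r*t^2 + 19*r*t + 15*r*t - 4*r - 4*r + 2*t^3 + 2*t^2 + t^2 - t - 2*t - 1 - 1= 90*r^2 - 8*r + 2*t^3 + t^2*(19*r + 3) + t*(45*r^2 + 34*r - 3) - 2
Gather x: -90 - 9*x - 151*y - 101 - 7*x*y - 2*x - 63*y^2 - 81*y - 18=x*(-7*y - 11) - 63*y^2 - 232*y - 209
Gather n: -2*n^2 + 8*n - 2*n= -2*n^2 + 6*n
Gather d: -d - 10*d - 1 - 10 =-11*d - 11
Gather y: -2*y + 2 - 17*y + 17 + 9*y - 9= 10 - 10*y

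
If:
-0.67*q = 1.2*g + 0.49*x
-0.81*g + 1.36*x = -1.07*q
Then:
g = 0.211802704330213*x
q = -1.11069141074068*x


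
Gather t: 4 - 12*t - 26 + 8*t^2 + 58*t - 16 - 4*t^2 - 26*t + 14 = 4*t^2 + 20*t - 24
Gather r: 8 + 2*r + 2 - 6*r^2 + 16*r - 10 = -6*r^2 + 18*r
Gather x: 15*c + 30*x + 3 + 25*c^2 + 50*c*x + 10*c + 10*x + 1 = 25*c^2 + 25*c + x*(50*c + 40) + 4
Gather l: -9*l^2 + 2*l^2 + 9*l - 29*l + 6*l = -7*l^2 - 14*l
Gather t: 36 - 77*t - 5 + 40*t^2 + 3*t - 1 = 40*t^2 - 74*t + 30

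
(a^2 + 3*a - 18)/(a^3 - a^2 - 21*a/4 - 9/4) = 4*(a + 6)/(4*a^2 + 8*a + 3)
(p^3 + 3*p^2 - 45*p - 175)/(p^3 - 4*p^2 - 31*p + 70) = (p + 5)/(p - 2)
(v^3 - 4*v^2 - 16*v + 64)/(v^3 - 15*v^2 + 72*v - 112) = (v + 4)/(v - 7)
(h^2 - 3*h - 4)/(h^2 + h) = (h - 4)/h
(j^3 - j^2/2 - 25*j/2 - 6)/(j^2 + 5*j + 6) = (j^2 - 7*j/2 - 2)/(j + 2)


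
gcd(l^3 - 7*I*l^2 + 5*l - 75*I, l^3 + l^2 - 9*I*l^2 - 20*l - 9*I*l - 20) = l - 5*I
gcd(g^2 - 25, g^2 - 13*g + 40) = g - 5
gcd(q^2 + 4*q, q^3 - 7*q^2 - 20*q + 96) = q + 4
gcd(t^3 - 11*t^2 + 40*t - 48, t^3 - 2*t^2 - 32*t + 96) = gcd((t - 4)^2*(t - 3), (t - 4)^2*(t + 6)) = t^2 - 8*t + 16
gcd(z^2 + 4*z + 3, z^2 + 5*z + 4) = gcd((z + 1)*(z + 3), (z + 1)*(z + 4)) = z + 1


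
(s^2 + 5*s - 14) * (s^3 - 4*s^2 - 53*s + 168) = s^5 + s^4 - 87*s^3 - 41*s^2 + 1582*s - 2352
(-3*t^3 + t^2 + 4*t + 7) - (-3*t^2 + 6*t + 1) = -3*t^3 + 4*t^2 - 2*t + 6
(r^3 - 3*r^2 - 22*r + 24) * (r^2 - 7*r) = r^5 - 10*r^4 - r^3 + 178*r^2 - 168*r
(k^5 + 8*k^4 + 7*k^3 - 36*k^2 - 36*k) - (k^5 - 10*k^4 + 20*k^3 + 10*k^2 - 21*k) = 18*k^4 - 13*k^3 - 46*k^2 - 15*k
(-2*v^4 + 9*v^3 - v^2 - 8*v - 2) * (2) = -4*v^4 + 18*v^3 - 2*v^2 - 16*v - 4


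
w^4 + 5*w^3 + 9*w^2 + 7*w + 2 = (w + 1)^3*(w + 2)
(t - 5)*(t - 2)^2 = t^3 - 9*t^2 + 24*t - 20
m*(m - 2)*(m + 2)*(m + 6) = m^4 + 6*m^3 - 4*m^2 - 24*m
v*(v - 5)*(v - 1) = v^3 - 6*v^2 + 5*v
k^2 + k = k*(k + 1)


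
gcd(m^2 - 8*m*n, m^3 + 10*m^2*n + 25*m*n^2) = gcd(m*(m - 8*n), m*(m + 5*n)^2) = m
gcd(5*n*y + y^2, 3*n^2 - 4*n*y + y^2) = 1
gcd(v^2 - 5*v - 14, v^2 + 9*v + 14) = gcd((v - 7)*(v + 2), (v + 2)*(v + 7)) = v + 2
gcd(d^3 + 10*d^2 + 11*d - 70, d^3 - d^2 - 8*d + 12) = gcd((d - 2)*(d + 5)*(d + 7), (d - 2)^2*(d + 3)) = d - 2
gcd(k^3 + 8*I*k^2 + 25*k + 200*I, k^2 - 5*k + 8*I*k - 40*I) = k + 8*I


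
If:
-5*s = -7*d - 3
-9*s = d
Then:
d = -27/68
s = 3/68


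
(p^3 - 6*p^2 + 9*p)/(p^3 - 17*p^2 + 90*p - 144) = p*(p - 3)/(p^2 - 14*p + 48)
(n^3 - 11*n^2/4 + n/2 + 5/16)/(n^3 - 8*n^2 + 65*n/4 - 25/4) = (n + 1/4)/(n - 5)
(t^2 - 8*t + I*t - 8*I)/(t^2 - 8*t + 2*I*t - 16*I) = (t + I)/(t + 2*I)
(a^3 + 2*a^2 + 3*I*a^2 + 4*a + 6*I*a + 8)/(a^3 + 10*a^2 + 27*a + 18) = (a^3 + a^2*(2 + 3*I) + a*(4 + 6*I) + 8)/(a^3 + 10*a^2 + 27*a + 18)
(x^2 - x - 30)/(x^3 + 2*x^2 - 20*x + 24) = (x^2 - x - 30)/(x^3 + 2*x^2 - 20*x + 24)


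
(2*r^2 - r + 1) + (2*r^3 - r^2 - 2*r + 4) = 2*r^3 + r^2 - 3*r + 5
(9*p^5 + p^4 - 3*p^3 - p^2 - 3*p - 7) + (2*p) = 9*p^5 + p^4 - 3*p^3 - p^2 - p - 7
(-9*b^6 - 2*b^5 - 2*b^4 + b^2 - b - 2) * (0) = 0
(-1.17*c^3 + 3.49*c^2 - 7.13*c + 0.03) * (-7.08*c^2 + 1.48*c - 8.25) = 8.2836*c^5 - 26.4408*c^4 + 65.2981*c^3 - 39.5573*c^2 + 58.8669*c - 0.2475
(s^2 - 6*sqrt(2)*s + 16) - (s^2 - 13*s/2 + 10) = -6*sqrt(2)*s + 13*s/2 + 6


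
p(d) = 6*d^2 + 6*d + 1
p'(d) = 12*d + 6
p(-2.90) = 34.06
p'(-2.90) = -28.80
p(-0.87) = 0.32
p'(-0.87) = -4.44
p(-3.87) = 67.64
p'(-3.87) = -40.44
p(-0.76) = -0.09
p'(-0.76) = -3.12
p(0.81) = 9.80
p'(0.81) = 15.72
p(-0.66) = -0.35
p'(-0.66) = -1.92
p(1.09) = 14.67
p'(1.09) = 19.08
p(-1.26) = 2.97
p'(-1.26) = -9.12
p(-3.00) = 37.00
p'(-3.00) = -30.00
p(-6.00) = 181.00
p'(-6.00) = -66.00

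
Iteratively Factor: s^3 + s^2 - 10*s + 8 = (s + 4)*(s^2 - 3*s + 2) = (s - 1)*(s + 4)*(s - 2)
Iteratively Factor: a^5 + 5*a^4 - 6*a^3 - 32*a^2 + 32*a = (a)*(a^4 + 5*a^3 - 6*a^2 - 32*a + 32) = a*(a + 4)*(a^3 + a^2 - 10*a + 8) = a*(a - 1)*(a + 4)*(a^2 + 2*a - 8) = a*(a - 1)*(a + 4)^2*(a - 2)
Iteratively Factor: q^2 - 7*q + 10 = (q - 5)*(q - 2)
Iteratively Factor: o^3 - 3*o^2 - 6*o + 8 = (o - 4)*(o^2 + o - 2) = (o - 4)*(o - 1)*(o + 2)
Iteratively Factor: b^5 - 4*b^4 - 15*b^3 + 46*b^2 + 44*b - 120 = (b + 3)*(b^4 - 7*b^3 + 6*b^2 + 28*b - 40) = (b - 2)*(b + 3)*(b^3 - 5*b^2 - 4*b + 20) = (b - 5)*(b - 2)*(b + 3)*(b^2 - 4) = (b - 5)*(b - 2)^2*(b + 3)*(b + 2)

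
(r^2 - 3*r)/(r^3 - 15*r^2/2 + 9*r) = 2*(r - 3)/(2*r^2 - 15*r + 18)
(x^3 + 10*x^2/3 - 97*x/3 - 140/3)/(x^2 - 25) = (3*x^2 + 25*x + 28)/(3*(x + 5))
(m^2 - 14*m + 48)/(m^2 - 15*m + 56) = (m - 6)/(m - 7)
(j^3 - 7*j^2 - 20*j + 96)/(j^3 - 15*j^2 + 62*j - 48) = (j^2 + j - 12)/(j^2 - 7*j + 6)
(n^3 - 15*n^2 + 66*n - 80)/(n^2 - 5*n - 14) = (-n^3 + 15*n^2 - 66*n + 80)/(-n^2 + 5*n + 14)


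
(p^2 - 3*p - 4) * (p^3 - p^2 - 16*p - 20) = p^5 - 4*p^4 - 17*p^3 + 32*p^2 + 124*p + 80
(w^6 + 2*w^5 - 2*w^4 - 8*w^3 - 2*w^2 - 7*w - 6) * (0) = 0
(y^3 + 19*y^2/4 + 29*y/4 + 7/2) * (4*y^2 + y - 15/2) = 4*y^5 + 20*y^4 + 105*y^3/4 - 115*y^2/8 - 407*y/8 - 105/4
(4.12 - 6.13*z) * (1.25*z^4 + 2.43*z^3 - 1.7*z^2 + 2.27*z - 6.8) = -7.6625*z^5 - 9.7459*z^4 + 20.4326*z^3 - 20.9191*z^2 + 51.0364*z - 28.016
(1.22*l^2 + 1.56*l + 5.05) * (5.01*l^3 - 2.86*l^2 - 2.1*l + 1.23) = 6.1122*l^5 + 4.3264*l^4 + 18.2769*l^3 - 16.2184*l^2 - 8.6862*l + 6.2115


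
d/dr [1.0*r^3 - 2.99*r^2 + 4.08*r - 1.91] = 3.0*r^2 - 5.98*r + 4.08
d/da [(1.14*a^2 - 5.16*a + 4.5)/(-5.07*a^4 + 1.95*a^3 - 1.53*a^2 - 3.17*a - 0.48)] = (11.5596*a^5 - 80.7066*a^4 + 111.384*a^3 - 37.8336*a^2 + 12.6756*a + 16.7418)/(25.7049*a^8 - 19.773*a^7 + 19.3167*a^6 + 26.1768*a^5 - 5.1549*a^4 + 7.8282*a^3 + 11.5177*a^2 + 3.0432*a + 0.2304)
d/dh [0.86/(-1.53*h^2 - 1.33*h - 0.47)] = (2.6316*h + 1.1438)/(1.53*h^2 + 1.33*h + 0.47)^2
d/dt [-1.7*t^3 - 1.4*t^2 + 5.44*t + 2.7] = -5.1*t^2 - 2.8*t + 5.44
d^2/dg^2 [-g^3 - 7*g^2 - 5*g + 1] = -6*g - 14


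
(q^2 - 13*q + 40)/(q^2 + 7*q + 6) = (q^2 - 13*q + 40)/(q^2 + 7*q + 6)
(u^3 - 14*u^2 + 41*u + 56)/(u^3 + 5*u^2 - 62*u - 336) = (u^2 - 6*u - 7)/(u^2 + 13*u + 42)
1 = 1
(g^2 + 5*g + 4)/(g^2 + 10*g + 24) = (g + 1)/(g + 6)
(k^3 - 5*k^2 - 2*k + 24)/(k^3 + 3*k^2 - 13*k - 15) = (k^2 - 2*k - 8)/(k^2 + 6*k + 5)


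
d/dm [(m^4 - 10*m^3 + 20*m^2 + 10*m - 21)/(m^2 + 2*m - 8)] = 2*(m^5 - 2*m^4 - 36*m^3 + 135*m^2 - 139*m - 19)/(m^4 + 4*m^3 - 12*m^2 - 32*m + 64)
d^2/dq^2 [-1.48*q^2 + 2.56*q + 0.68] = -2.96000000000000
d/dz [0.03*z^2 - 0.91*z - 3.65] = 0.06*z - 0.91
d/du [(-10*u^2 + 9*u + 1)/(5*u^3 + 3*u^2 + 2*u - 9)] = (50*u^4 - 90*u^3 - 62*u^2 + 174*u - 83)/(25*u^6 + 30*u^5 + 29*u^4 - 78*u^3 - 50*u^2 - 36*u + 81)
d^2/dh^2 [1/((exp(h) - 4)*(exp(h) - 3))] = (4*exp(3*h) - 21*exp(2*h) + exp(h) + 84)*exp(h)/(exp(6*h) - 21*exp(5*h) + 183*exp(4*h) - 847*exp(3*h) + 2196*exp(2*h) - 3024*exp(h) + 1728)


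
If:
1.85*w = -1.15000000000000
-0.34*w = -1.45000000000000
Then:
No Solution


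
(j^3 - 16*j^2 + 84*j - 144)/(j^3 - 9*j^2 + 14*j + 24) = (j - 6)/(j + 1)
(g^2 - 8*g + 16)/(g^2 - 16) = (g - 4)/(g + 4)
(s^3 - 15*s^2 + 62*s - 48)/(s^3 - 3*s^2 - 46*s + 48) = (s - 6)/(s + 6)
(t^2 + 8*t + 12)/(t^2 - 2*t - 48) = (t + 2)/(t - 8)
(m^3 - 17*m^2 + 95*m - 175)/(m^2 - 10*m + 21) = (m^2 - 10*m + 25)/(m - 3)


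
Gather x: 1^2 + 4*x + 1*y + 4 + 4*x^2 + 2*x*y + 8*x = 4*x^2 + x*(2*y + 12) + y + 5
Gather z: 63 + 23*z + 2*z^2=2*z^2 + 23*z + 63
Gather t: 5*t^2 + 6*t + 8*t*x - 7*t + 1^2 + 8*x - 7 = 5*t^2 + t*(8*x - 1) + 8*x - 6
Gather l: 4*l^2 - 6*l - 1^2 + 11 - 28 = 4*l^2 - 6*l - 18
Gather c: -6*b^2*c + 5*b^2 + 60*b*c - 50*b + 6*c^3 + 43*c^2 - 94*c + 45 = 5*b^2 - 50*b + 6*c^3 + 43*c^2 + c*(-6*b^2 + 60*b - 94) + 45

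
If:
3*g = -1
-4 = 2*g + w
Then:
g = -1/3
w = -10/3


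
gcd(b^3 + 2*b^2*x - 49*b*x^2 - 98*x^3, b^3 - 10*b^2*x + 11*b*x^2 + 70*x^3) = -b^2 + 5*b*x + 14*x^2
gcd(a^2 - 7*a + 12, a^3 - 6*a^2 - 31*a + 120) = a - 3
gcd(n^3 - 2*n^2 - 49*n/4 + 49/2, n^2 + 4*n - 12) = n - 2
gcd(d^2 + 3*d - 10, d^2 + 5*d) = d + 5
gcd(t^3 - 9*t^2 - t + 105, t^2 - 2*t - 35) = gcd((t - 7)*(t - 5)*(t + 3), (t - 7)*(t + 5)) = t - 7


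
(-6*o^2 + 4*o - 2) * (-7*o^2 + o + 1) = 42*o^4 - 34*o^3 + 12*o^2 + 2*o - 2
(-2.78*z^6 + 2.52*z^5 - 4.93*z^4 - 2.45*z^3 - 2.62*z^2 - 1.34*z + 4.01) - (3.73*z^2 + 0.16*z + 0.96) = -2.78*z^6 + 2.52*z^5 - 4.93*z^4 - 2.45*z^3 - 6.35*z^2 - 1.5*z + 3.05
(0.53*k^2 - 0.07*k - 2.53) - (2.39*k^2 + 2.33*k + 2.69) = -1.86*k^2 - 2.4*k - 5.22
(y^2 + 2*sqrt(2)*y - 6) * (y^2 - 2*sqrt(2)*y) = y^4 - 14*y^2 + 12*sqrt(2)*y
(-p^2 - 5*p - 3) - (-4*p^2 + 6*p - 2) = 3*p^2 - 11*p - 1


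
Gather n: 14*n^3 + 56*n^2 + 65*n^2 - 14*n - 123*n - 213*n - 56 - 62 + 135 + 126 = 14*n^3 + 121*n^2 - 350*n + 143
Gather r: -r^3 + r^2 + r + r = -r^3 + r^2 + 2*r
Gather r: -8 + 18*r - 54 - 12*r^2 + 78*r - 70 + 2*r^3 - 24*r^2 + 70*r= 2*r^3 - 36*r^2 + 166*r - 132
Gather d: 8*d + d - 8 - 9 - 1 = 9*d - 18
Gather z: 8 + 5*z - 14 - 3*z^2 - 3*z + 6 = -3*z^2 + 2*z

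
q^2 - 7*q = q*(q - 7)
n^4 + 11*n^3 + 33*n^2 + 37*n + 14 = (n + 1)^2*(n + 2)*(n + 7)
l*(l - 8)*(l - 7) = l^3 - 15*l^2 + 56*l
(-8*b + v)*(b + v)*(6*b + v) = -48*b^3 - 50*b^2*v - b*v^2 + v^3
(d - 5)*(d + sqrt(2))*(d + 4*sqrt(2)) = d^3 - 5*d^2 + 5*sqrt(2)*d^2 - 25*sqrt(2)*d + 8*d - 40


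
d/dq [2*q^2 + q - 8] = 4*q + 1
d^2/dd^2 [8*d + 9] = 0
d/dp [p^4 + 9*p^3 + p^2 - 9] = p*(4*p^2 + 27*p + 2)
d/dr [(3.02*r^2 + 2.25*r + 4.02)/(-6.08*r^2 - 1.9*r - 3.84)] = (7.942*r^2 + 25.6896*r - 1.002)/(36.9664*r^4 + 23.104*r^3 + 50.3044*r^2 + 14.592*r + 14.7456)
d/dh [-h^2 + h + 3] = 1 - 2*h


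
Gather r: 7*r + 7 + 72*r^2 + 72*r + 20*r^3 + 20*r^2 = 20*r^3 + 92*r^2 + 79*r + 7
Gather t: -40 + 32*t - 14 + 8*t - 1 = 40*t - 55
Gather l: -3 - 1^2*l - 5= -l - 8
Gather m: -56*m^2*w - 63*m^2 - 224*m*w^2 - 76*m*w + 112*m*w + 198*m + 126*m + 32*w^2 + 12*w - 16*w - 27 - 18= m^2*(-56*w - 63) + m*(-224*w^2 + 36*w + 324) + 32*w^2 - 4*w - 45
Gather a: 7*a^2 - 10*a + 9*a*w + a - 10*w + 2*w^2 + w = 7*a^2 + a*(9*w - 9) + 2*w^2 - 9*w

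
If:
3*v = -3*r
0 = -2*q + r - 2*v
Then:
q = -3*v/2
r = -v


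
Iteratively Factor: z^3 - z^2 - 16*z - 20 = (z - 5)*(z^2 + 4*z + 4) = (z - 5)*(z + 2)*(z + 2)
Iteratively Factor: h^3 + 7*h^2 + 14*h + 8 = (h + 4)*(h^2 + 3*h + 2) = (h + 1)*(h + 4)*(h + 2)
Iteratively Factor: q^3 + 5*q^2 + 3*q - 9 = (q + 3)*(q^2 + 2*q - 3) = (q - 1)*(q + 3)*(q + 3)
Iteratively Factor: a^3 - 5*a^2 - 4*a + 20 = (a - 2)*(a^2 - 3*a - 10) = (a - 2)*(a + 2)*(a - 5)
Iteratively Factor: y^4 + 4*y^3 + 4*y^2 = (y)*(y^3 + 4*y^2 + 4*y) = y^2*(y^2 + 4*y + 4) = y^2*(y + 2)*(y + 2)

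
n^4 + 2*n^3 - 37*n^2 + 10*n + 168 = (n - 4)*(n - 3)*(n + 2)*(n + 7)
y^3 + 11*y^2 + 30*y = y*(y + 5)*(y + 6)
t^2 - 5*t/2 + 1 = (t - 2)*(t - 1/2)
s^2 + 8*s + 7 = (s + 1)*(s + 7)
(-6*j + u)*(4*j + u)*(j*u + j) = -24*j^3*u - 24*j^3 - 2*j^2*u^2 - 2*j^2*u + j*u^3 + j*u^2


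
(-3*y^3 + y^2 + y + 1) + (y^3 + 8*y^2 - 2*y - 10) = -2*y^3 + 9*y^2 - y - 9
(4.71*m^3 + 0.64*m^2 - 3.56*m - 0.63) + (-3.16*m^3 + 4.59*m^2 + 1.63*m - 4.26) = 1.55*m^3 + 5.23*m^2 - 1.93*m - 4.89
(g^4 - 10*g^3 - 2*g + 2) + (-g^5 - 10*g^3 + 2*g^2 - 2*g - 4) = -g^5 + g^4 - 20*g^3 + 2*g^2 - 4*g - 2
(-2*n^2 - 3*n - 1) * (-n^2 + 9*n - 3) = 2*n^4 - 15*n^3 - 20*n^2 + 3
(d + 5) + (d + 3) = 2*d + 8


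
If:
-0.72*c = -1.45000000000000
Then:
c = 2.01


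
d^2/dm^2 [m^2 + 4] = 2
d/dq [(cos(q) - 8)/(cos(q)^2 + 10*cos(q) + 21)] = (cos(q)^2 - 16*cos(q) - 101)*sin(q)/(cos(q)^2 + 10*cos(q) + 21)^2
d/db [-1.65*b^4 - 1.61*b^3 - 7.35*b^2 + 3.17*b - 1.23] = -6.6*b^3 - 4.83*b^2 - 14.7*b + 3.17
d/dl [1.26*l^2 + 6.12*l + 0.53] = 2.52*l + 6.12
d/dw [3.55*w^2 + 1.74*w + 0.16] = 7.1*w + 1.74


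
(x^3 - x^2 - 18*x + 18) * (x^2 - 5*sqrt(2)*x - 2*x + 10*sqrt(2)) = x^5 - 5*sqrt(2)*x^4 - 3*x^4 - 16*x^3 + 15*sqrt(2)*x^3 + 54*x^2 + 80*sqrt(2)*x^2 - 270*sqrt(2)*x - 36*x + 180*sqrt(2)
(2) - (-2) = 4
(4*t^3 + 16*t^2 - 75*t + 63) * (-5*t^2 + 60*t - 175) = -20*t^5 + 160*t^4 + 635*t^3 - 7615*t^2 + 16905*t - 11025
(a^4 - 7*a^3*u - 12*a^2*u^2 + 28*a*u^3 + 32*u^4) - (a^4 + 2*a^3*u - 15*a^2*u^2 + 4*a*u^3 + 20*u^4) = -9*a^3*u + 3*a^2*u^2 + 24*a*u^3 + 12*u^4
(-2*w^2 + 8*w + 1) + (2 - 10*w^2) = -12*w^2 + 8*w + 3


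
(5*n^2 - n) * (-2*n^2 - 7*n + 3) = -10*n^4 - 33*n^3 + 22*n^2 - 3*n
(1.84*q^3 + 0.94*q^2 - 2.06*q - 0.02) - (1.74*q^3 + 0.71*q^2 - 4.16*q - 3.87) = 0.1*q^3 + 0.23*q^2 + 2.1*q + 3.85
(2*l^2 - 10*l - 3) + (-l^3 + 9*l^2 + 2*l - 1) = -l^3 + 11*l^2 - 8*l - 4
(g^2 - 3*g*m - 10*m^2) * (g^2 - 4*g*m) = g^4 - 7*g^3*m + 2*g^2*m^2 + 40*g*m^3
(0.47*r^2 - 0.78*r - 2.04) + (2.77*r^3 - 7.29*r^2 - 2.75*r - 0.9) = 2.77*r^3 - 6.82*r^2 - 3.53*r - 2.94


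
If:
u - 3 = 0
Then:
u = 3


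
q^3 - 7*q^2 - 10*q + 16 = (q - 8)*(q - 1)*(q + 2)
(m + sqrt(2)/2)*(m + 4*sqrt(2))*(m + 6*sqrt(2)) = m^3 + 21*sqrt(2)*m^2/2 + 58*m + 24*sqrt(2)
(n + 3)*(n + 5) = n^2 + 8*n + 15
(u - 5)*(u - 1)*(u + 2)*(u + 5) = u^4 + u^3 - 27*u^2 - 25*u + 50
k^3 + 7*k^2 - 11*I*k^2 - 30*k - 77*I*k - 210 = (k + 7)*(k - 6*I)*(k - 5*I)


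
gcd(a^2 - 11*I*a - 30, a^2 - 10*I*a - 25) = a - 5*I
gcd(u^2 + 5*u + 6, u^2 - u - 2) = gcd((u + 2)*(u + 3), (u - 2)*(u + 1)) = 1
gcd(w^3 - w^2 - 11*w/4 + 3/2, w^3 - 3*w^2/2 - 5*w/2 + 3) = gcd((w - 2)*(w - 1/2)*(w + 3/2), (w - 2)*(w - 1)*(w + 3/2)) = w^2 - w/2 - 3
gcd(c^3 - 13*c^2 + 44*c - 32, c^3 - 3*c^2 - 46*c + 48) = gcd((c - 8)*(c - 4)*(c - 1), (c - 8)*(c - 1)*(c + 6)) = c^2 - 9*c + 8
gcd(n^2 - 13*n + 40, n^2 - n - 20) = n - 5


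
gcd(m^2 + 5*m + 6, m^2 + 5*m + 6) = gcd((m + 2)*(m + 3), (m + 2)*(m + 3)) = m^2 + 5*m + 6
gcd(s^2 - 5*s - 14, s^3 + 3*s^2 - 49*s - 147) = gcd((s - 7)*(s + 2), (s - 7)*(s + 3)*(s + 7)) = s - 7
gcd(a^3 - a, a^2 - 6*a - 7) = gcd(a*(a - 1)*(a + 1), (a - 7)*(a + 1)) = a + 1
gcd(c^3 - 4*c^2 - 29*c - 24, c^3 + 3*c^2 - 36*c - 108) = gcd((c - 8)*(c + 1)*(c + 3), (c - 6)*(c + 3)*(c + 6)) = c + 3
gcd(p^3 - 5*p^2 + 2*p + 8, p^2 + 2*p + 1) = p + 1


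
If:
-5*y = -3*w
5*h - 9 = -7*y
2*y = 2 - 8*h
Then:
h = -2/23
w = 155/69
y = 31/23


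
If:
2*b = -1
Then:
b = -1/2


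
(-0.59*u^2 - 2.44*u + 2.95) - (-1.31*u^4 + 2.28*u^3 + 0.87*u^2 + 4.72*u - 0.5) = 1.31*u^4 - 2.28*u^3 - 1.46*u^2 - 7.16*u + 3.45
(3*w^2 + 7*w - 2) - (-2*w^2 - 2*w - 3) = 5*w^2 + 9*w + 1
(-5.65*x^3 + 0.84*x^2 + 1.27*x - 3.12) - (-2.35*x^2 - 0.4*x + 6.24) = -5.65*x^3 + 3.19*x^2 + 1.67*x - 9.36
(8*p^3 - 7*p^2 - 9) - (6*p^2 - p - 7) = 8*p^3 - 13*p^2 + p - 2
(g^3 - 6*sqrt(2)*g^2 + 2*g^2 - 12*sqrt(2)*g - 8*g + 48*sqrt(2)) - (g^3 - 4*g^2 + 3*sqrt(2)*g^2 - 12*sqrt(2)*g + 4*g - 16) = -9*sqrt(2)*g^2 + 6*g^2 - 12*g + 16 + 48*sqrt(2)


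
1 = 1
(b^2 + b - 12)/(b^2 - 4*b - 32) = (b - 3)/(b - 8)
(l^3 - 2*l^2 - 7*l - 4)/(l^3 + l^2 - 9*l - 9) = (l^2 - 3*l - 4)/(l^2 - 9)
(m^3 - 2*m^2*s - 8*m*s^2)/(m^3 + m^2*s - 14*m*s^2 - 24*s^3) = m/(m + 3*s)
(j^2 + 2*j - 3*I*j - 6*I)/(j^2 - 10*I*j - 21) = (j + 2)/(j - 7*I)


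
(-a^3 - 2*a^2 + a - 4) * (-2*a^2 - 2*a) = 2*a^5 + 6*a^4 + 2*a^3 + 6*a^2 + 8*a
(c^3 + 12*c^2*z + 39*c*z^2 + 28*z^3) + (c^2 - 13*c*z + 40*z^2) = c^3 + 12*c^2*z + c^2 + 39*c*z^2 - 13*c*z + 28*z^3 + 40*z^2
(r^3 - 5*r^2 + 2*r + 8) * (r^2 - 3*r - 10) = r^5 - 8*r^4 + 7*r^3 + 52*r^2 - 44*r - 80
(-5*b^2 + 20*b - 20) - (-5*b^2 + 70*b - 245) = 225 - 50*b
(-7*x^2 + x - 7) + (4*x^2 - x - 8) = -3*x^2 - 15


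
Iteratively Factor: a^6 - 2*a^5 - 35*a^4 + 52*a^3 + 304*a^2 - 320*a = (a - 4)*(a^5 + 2*a^4 - 27*a^3 - 56*a^2 + 80*a) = (a - 4)*(a - 1)*(a^4 + 3*a^3 - 24*a^2 - 80*a) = a*(a - 4)*(a - 1)*(a^3 + 3*a^2 - 24*a - 80) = a*(a - 5)*(a - 4)*(a - 1)*(a^2 + 8*a + 16) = a*(a - 5)*(a - 4)*(a - 1)*(a + 4)*(a + 4)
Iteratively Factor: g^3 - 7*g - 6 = (g + 2)*(g^2 - 2*g - 3) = (g + 1)*(g + 2)*(g - 3)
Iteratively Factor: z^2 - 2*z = (z)*(z - 2)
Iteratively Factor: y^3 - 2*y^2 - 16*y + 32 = (y - 4)*(y^2 + 2*y - 8) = (y - 4)*(y + 4)*(y - 2)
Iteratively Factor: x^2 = (x)*(x)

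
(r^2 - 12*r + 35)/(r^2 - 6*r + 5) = (r - 7)/(r - 1)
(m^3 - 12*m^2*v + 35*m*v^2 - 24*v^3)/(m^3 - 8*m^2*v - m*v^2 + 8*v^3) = (m - 3*v)/(m + v)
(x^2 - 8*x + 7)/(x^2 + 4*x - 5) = (x - 7)/(x + 5)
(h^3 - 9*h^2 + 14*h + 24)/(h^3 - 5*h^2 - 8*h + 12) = (h^2 - 3*h - 4)/(h^2 + h - 2)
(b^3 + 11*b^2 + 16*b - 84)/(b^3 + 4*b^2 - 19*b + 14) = (b + 6)/(b - 1)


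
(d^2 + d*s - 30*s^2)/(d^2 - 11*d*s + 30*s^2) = (-d - 6*s)/(-d + 6*s)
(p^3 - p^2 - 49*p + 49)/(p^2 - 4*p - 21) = (p^2 + 6*p - 7)/(p + 3)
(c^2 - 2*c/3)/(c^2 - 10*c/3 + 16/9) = 3*c/(3*c - 8)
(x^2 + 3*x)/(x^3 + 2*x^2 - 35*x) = (x + 3)/(x^2 + 2*x - 35)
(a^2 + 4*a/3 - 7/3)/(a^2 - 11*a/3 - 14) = (a - 1)/(a - 6)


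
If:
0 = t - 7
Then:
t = 7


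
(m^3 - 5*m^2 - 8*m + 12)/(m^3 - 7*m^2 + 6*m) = (m + 2)/m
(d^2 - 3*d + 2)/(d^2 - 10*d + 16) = (d - 1)/(d - 8)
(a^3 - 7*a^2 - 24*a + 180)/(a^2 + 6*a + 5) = (a^2 - 12*a + 36)/(a + 1)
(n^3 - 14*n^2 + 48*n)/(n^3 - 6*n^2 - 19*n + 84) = n*(n^2 - 14*n + 48)/(n^3 - 6*n^2 - 19*n + 84)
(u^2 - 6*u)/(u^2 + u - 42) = u/(u + 7)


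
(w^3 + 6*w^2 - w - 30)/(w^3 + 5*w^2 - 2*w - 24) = (w + 5)/(w + 4)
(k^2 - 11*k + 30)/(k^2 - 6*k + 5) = (k - 6)/(k - 1)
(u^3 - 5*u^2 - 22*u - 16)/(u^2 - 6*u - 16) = u + 1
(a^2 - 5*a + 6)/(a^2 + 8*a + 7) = (a^2 - 5*a + 6)/(a^2 + 8*a + 7)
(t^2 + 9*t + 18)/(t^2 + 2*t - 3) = (t + 6)/(t - 1)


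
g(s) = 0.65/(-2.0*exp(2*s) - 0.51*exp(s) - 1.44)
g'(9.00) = 0.00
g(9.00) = 0.00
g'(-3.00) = 0.01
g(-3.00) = -0.44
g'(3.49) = 0.00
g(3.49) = -0.00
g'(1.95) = 0.01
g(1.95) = -0.01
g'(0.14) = 0.18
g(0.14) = -0.14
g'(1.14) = 0.05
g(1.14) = -0.03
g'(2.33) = 0.01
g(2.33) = -0.00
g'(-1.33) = 0.09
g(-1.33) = -0.38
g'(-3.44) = 0.01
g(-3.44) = -0.45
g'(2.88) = 0.00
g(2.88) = -0.00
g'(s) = 0.65*(4.0*exp(2*s) + 0.51*exp(s))/(-2.0*exp(2*s) - 0.51*exp(s) - 1.44)^2 = (2.6*exp(s) + 0.3315)*exp(s)/(2.0*exp(2*s) + 0.51*exp(s) + 1.44)^2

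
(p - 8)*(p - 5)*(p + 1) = p^3 - 12*p^2 + 27*p + 40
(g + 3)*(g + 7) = g^2 + 10*g + 21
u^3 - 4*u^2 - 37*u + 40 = (u - 8)*(u - 1)*(u + 5)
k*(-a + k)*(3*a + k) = -3*a^2*k + 2*a*k^2 + k^3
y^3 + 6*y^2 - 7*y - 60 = (y - 3)*(y + 4)*(y + 5)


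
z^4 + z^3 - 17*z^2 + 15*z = z*(z - 3)*(z - 1)*(z + 5)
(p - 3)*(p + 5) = p^2 + 2*p - 15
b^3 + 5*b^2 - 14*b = b*(b - 2)*(b + 7)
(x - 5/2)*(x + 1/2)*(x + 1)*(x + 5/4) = x^4 + x^3/4 - 9*x^2/2 - 85*x/16 - 25/16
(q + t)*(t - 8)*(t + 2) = q*t^2 - 6*q*t - 16*q + t^3 - 6*t^2 - 16*t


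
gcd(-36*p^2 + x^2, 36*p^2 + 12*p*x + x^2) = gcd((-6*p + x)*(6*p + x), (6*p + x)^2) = 6*p + x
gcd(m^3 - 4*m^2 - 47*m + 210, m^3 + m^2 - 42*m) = m^2 + m - 42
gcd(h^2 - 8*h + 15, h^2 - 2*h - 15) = h - 5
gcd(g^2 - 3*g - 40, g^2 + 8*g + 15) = g + 5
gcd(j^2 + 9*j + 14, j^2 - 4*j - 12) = j + 2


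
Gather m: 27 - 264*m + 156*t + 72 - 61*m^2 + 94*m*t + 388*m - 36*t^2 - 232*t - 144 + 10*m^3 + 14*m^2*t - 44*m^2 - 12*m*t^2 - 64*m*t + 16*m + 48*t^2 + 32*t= 10*m^3 + m^2*(14*t - 105) + m*(-12*t^2 + 30*t + 140) + 12*t^2 - 44*t - 45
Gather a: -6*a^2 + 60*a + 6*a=-6*a^2 + 66*a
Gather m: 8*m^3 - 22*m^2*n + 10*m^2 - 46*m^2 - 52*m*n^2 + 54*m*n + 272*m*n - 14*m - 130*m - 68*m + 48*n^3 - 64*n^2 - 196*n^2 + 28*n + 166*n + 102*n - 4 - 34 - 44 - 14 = 8*m^3 + m^2*(-22*n - 36) + m*(-52*n^2 + 326*n - 212) + 48*n^3 - 260*n^2 + 296*n - 96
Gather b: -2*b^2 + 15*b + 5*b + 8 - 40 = -2*b^2 + 20*b - 32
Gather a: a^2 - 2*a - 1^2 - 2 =a^2 - 2*a - 3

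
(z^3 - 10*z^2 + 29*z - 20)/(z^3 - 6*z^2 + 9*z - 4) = (z - 5)/(z - 1)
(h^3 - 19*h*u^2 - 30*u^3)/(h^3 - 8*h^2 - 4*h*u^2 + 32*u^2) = (-h^2 + 2*h*u + 15*u^2)/(-h^2 + 2*h*u + 8*h - 16*u)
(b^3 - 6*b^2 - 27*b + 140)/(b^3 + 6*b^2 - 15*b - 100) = (b - 7)/(b + 5)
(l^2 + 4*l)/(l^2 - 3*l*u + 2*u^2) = l*(l + 4)/(l^2 - 3*l*u + 2*u^2)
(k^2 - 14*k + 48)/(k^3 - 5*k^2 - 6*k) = (k - 8)/(k*(k + 1))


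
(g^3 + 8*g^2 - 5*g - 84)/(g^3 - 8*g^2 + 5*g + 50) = (g^3 + 8*g^2 - 5*g - 84)/(g^3 - 8*g^2 + 5*g + 50)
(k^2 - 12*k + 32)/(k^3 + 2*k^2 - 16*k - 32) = (k - 8)/(k^2 + 6*k + 8)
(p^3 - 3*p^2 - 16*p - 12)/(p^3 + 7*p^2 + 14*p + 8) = (p - 6)/(p + 4)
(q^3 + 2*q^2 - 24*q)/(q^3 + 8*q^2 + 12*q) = (q - 4)/(q + 2)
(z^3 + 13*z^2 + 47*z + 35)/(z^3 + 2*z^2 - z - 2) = (z^2 + 12*z + 35)/(z^2 + z - 2)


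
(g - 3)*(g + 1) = g^2 - 2*g - 3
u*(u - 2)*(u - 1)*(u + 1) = u^4 - 2*u^3 - u^2 + 2*u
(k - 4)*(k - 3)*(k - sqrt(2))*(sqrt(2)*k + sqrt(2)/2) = sqrt(2)*k^4 - 13*sqrt(2)*k^3/2 - 2*k^3 + 17*sqrt(2)*k^2/2 + 13*k^2 - 17*k + 6*sqrt(2)*k - 12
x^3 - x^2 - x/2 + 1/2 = (x - 1)*(x - sqrt(2)/2)*(x + sqrt(2)/2)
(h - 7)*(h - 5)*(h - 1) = h^3 - 13*h^2 + 47*h - 35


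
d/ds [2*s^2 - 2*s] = 4*s - 2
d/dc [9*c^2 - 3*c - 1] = 18*c - 3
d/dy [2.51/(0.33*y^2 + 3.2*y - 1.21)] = (-1.6566*y - 8.032)/(0.33*y^2 + 3.2*y - 1.21)^2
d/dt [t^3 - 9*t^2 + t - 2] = 3*t^2 - 18*t + 1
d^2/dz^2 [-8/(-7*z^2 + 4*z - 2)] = 16*(-49*z^2 + 28*z + 4*(7*z - 2)^2 - 14)/(7*z^2 - 4*z + 2)^3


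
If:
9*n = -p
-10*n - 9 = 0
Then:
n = -9/10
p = 81/10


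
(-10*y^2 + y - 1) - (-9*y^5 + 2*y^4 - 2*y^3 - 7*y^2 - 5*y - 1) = 9*y^5 - 2*y^4 + 2*y^3 - 3*y^2 + 6*y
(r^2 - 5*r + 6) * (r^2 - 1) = r^4 - 5*r^3 + 5*r^2 + 5*r - 6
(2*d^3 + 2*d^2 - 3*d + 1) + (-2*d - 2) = 2*d^3 + 2*d^2 - 5*d - 1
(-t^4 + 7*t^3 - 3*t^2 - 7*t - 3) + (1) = -t^4 + 7*t^3 - 3*t^2 - 7*t - 2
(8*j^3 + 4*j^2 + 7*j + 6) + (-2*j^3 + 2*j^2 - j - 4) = 6*j^3 + 6*j^2 + 6*j + 2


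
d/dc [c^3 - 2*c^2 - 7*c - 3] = 3*c^2 - 4*c - 7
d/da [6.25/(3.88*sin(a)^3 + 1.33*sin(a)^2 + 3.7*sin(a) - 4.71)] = (-16.625*sin(a) + 36.375*cos(2*a) - 59.5)*cos(a)/(3.88*sin(a)^3 + 1.33*sin(a)^2 + 3.7*sin(a) - 4.71)^2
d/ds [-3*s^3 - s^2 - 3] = s*(-9*s - 2)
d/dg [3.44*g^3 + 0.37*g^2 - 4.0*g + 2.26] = 10.32*g^2 + 0.74*g - 4.0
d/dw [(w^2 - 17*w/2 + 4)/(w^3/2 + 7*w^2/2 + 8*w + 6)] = (-2*w^3 + 38*w^2 + 51*w - 166)/(w^5 + 12*w^4 + 57*w^3 + 134*w^2 + 156*w + 72)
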